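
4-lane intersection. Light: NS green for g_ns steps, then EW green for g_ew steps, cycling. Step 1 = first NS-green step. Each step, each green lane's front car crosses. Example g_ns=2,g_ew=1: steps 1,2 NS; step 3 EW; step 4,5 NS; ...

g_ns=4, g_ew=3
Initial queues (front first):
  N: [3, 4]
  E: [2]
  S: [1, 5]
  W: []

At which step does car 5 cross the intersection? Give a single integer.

Step 1 [NS]: N:car3-GO,E:wait,S:car1-GO,W:wait | queues: N=1 E=1 S=1 W=0
Step 2 [NS]: N:car4-GO,E:wait,S:car5-GO,W:wait | queues: N=0 E=1 S=0 W=0
Step 3 [NS]: N:empty,E:wait,S:empty,W:wait | queues: N=0 E=1 S=0 W=0
Step 4 [NS]: N:empty,E:wait,S:empty,W:wait | queues: N=0 E=1 S=0 W=0
Step 5 [EW]: N:wait,E:car2-GO,S:wait,W:empty | queues: N=0 E=0 S=0 W=0
Car 5 crosses at step 2

2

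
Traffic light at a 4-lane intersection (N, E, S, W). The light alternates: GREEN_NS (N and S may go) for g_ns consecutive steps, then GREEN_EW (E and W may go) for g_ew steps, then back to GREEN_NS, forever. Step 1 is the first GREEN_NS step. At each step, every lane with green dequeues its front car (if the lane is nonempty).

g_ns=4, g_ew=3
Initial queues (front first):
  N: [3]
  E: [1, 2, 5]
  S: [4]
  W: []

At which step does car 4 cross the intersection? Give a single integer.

Step 1 [NS]: N:car3-GO,E:wait,S:car4-GO,W:wait | queues: N=0 E=3 S=0 W=0
Step 2 [NS]: N:empty,E:wait,S:empty,W:wait | queues: N=0 E=3 S=0 W=0
Step 3 [NS]: N:empty,E:wait,S:empty,W:wait | queues: N=0 E=3 S=0 W=0
Step 4 [NS]: N:empty,E:wait,S:empty,W:wait | queues: N=0 E=3 S=0 W=0
Step 5 [EW]: N:wait,E:car1-GO,S:wait,W:empty | queues: N=0 E=2 S=0 W=0
Step 6 [EW]: N:wait,E:car2-GO,S:wait,W:empty | queues: N=0 E=1 S=0 W=0
Step 7 [EW]: N:wait,E:car5-GO,S:wait,W:empty | queues: N=0 E=0 S=0 W=0
Car 4 crosses at step 1

1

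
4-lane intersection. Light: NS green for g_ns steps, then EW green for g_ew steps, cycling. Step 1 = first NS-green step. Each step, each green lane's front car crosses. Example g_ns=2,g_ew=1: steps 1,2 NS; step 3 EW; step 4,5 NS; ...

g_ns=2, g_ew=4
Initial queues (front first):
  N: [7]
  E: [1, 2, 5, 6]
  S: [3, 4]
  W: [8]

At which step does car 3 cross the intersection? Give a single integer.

Step 1 [NS]: N:car7-GO,E:wait,S:car3-GO,W:wait | queues: N=0 E=4 S=1 W=1
Step 2 [NS]: N:empty,E:wait,S:car4-GO,W:wait | queues: N=0 E=4 S=0 W=1
Step 3 [EW]: N:wait,E:car1-GO,S:wait,W:car8-GO | queues: N=0 E=3 S=0 W=0
Step 4 [EW]: N:wait,E:car2-GO,S:wait,W:empty | queues: N=0 E=2 S=0 W=0
Step 5 [EW]: N:wait,E:car5-GO,S:wait,W:empty | queues: N=0 E=1 S=0 W=0
Step 6 [EW]: N:wait,E:car6-GO,S:wait,W:empty | queues: N=0 E=0 S=0 W=0
Car 3 crosses at step 1

1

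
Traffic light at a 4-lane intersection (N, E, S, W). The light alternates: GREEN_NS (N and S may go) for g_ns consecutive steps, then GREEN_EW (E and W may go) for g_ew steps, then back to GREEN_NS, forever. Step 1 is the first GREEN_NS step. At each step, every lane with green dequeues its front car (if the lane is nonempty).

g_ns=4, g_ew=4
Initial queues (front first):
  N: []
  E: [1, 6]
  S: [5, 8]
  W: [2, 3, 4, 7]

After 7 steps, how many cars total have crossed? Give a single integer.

Step 1 [NS]: N:empty,E:wait,S:car5-GO,W:wait | queues: N=0 E=2 S=1 W=4
Step 2 [NS]: N:empty,E:wait,S:car8-GO,W:wait | queues: N=0 E=2 S=0 W=4
Step 3 [NS]: N:empty,E:wait,S:empty,W:wait | queues: N=0 E=2 S=0 W=4
Step 4 [NS]: N:empty,E:wait,S:empty,W:wait | queues: N=0 E=2 S=0 W=4
Step 5 [EW]: N:wait,E:car1-GO,S:wait,W:car2-GO | queues: N=0 E=1 S=0 W=3
Step 6 [EW]: N:wait,E:car6-GO,S:wait,W:car3-GO | queues: N=0 E=0 S=0 W=2
Step 7 [EW]: N:wait,E:empty,S:wait,W:car4-GO | queues: N=0 E=0 S=0 W=1
Cars crossed by step 7: 7

Answer: 7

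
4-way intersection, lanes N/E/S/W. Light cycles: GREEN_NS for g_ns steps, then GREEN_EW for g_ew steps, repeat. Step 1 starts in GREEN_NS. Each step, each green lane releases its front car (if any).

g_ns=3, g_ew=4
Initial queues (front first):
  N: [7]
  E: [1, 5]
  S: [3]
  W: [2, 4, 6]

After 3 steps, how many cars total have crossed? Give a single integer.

Step 1 [NS]: N:car7-GO,E:wait,S:car3-GO,W:wait | queues: N=0 E=2 S=0 W=3
Step 2 [NS]: N:empty,E:wait,S:empty,W:wait | queues: N=0 E=2 S=0 W=3
Step 3 [NS]: N:empty,E:wait,S:empty,W:wait | queues: N=0 E=2 S=0 W=3
Cars crossed by step 3: 2

Answer: 2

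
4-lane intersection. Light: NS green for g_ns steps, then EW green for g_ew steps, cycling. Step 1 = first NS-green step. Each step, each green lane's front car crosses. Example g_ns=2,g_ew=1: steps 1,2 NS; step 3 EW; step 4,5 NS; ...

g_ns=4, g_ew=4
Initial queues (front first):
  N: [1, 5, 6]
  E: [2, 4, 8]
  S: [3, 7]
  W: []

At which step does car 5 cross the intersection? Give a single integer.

Step 1 [NS]: N:car1-GO,E:wait,S:car3-GO,W:wait | queues: N=2 E=3 S=1 W=0
Step 2 [NS]: N:car5-GO,E:wait,S:car7-GO,W:wait | queues: N=1 E=3 S=0 W=0
Step 3 [NS]: N:car6-GO,E:wait,S:empty,W:wait | queues: N=0 E=3 S=0 W=0
Step 4 [NS]: N:empty,E:wait,S:empty,W:wait | queues: N=0 E=3 S=0 W=0
Step 5 [EW]: N:wait,E:car2-GO,S:wait,W:empty | queues: N=0 E=2 S=0 W=0
Step 6 [EW]: N:wait,E:car4-GO,S:wait,W:empty | queues: N=0 E=1 S=0 W=0
Step 7 [EW]: N:wait,E:car8-GO,S:wait,W:empty | queues: N=0 E=0 S=0 W=0
Car 5 crosses at step 2

2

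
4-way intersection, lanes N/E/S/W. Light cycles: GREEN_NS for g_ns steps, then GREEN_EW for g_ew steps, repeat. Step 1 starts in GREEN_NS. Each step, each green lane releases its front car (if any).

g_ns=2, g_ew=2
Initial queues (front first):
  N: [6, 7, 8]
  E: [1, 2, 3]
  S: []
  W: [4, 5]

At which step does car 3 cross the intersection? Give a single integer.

Step 1 [NS]: N:car6-GO,E:wait,S:empty,W:wait | queues: N=2 E=3 S=0 W=2
Step 2 [NS]: N:car7-GO,E:wait,S:empty,W:wait | queues: N=1 E=3 S=0 W=2
Step 3 [EW]: N:wait,E:car1-GO,S:wait,W:car4-GO | queues: N=1 E=2 S=0 W=1
Step 4 [EW]: N:wait,E:car2-GO,S:wait,W:car5-GO | queues: N=1 E=1 S=0 W=0
Step 5 [NS]: N:car8-GO,E:wait,S:empty,W:wait | queues: N=0 E=1 S=0 W=0
Step 6 [NS]: N:empty,E:wait,S:empty,W:wait | queues: N=0 E=1 S=0 W=0
Step 7 [EW]: N:wait,E:car3-GO,S:wait,W:empty | queues: N=0 E=0 S=0 W=0
Car 3 crosses at step 7

7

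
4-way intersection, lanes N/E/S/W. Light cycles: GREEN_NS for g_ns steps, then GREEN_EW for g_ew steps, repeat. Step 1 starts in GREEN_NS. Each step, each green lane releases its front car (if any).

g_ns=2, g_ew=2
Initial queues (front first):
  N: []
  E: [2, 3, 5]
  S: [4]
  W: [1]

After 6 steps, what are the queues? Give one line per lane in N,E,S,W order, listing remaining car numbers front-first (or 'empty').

Step 1 [NS]: N:empty,E:wait,S:car4-GO,W:wait | queues: N=0 E=3 S=0 W=1
Step 2 [NS]: N:empty,E:wait,S:empty,W:wait | queues: N=0 E=3 S=0 W=1
Step 3 [EW]: N:wait,E:car2-GO,S:wait,W:car1-GO | queues: N=0 E=2 S=0 W=0
Step 4 [EW]: N:wait,E:car3-GO,S:wait,W:empty | queues: N=0 E=1 S=0 W=0
Step 5 [NS]: N:empty,E:wait,S:empty,W:wait | queues: N=0 E=1 S=0 W=0
Step 6 [NS]: N:empty,E:wait,S:empty,W:wait | queues: N=0 E=1 S=0 W=0

N: empty
E: 5
S: empty
W: empty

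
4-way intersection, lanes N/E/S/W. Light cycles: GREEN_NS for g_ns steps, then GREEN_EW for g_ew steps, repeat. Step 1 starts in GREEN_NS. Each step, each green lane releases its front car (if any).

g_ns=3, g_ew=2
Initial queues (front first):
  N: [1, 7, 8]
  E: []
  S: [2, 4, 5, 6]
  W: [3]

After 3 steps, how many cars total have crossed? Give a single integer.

Step 1 [NS]: N:car1-GO,E:wait,S:car2-GO,W:wait | queues: N=2 E=0 S=3 W=1
Step 2 [NS]: N:car7-GO,E:wait,S:car4-GO,W:wait | queues: N=1 E=0 S=2 W=1
Step 3 [NS]: N:car8-GO,E:wait,S:car5-GO,W:wait | queues: N=0 E=0 S=1 W=1
Cars crossed by step 3: 6

Answer: 6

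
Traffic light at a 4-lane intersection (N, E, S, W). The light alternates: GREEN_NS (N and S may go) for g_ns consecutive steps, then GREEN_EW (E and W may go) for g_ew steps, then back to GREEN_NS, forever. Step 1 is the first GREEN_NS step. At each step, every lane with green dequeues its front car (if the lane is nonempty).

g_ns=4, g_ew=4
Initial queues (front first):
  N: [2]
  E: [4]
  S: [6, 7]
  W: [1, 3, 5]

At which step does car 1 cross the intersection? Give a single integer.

Step 1 [NS]: N:car2-GO,E:wait,S:car6-GO,W:wait | queues: N=0 E=1 S=1 W=3
Step 2 [NS]: N:empty,E:wait,S:car7-GO,W:wait | queues: N=0 E=1 S=0 W=3
Step 3 [NS]: N:empty,E:wait,S:empty,W:wait | queues: N=0 E=1 S=0 W=3
Step 4 [NS]: N:empty,E:wait,S:empty,W:wait | queues: N=0 E=1 S=0 W=3
Step 5 [EW]: N:wait,E:car4-GO,S:wait,W:car1-GO | queues: N=0 E=0 S=0 W=2
Step 6 [EW]: N:wait,E:empty,S:wait,W:car3-GO | queues: N=0 E=0 S=0 W=1
Step 7 [EW]: N:wait,E:empty,S:wait,W:car5-GO | queues: N=0 E=0 S=0 W=0
Car 1 crosses at step 5

5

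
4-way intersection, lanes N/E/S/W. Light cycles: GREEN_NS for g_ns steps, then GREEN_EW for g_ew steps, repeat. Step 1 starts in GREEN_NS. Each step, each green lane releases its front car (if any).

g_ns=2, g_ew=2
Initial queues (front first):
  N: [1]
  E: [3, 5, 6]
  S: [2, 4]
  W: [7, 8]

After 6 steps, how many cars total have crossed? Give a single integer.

Answer: 7

Derivation:
Step 1 [NS]: N:car1-GO,E:wait,S:car2-GO,W:wait | queues: N=0 E=3 S=1 W=2
Step 2 [NS]: N:empty,E:wait,S:car4-GO,W:wait | queues: N=0 E=3 S=0 W=2
Step 3 [EW]: N:wait,E:car3-GO,S:wait,W:car7-GO | queues: N=0 E=2 S=0 W=1
Step 4 [EW]: N:wait,E:car5-GO,S:wait,W:car8-GO | queues: N=0 E=1 S=0 W=0
Step 5 [NS]: N:empty,E:wait,S:empty,W:wait | queues: N=0 E=1 S=0 W=0
Step 6 [NS]: N:empty,E:wait,S:empty,W:wait | queues: N=0 E=1 S=0 W=0
Cars crossed by step 6: 7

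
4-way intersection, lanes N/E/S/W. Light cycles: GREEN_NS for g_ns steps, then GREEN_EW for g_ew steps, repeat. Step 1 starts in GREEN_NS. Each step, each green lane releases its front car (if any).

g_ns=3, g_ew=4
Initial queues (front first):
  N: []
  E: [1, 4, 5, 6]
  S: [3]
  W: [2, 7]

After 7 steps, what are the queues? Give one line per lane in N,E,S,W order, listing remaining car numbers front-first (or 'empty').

Step 1 [NS]: N:empty,E:wait,S:car3-GO,W:wait | queues: N=0 E=4 S=0 W=2
Step 2 [NS]: N:empty,E:wait,S:empty,W:wait | queues: N=0 E=4 S=0 W=2
Step 3 [NS]: N:empty,E:wait,S:empty,W:wait | queues: N=0 E=4 S=0 W=2
Step 4 [EW]: N:wait,E:car1-GO,S:wait,W:car2-GO | queues: N=0 E=3 S=0 W=1
Step 5 [EW]: N:wait,E:car4-GO,S:wait,W:car7-GO | queues: N=0 E=2 S=0 W=0
Step 6 [EW]: N:wait,E:car5-GO,S:wait,W:empty | queues: N=0 E=1 S=0 W=0
Step 7 [EW]: N:wait,E:car6-GO,S:wait,W:empty | queues: N=0 E=0 S=0 W=0

N: empty
E: empty
S: empty
W: empty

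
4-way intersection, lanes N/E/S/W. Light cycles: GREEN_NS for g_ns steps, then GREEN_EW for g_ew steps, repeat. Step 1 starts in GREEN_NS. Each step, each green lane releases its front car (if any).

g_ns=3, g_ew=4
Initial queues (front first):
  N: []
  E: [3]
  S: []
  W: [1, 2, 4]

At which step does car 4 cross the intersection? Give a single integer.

Step 1 [NS]: N:empty,E:wait,S:empty,W:wait | queues: N=0 E=1 S=0 W=3
Step 2 [NS]: N:empty,E:wait,S:empty,W:wait | queues: N=0 E=1 S=0 W=3
Step 3 [NS]: N:empty,E:wait,S:empty,W:wait | queues: N=0 E=1 S=0 W=3
Step 4 [EW]: N:wait,E:car3-GO,S:wait,W:car1-GO | queues: N=0 E=0 S=0 W=2
Step 5 [EW]: N:wait,E:empty,S:wait,W:car2-GO | queues: N=0 E=0 S=0 W=1
Step 6 [EW]: N:wait,E:empty,S:wait,W:car4-GO | queues: N=0 E=0 S=0 W=0
Car 4 crosses at step 6

6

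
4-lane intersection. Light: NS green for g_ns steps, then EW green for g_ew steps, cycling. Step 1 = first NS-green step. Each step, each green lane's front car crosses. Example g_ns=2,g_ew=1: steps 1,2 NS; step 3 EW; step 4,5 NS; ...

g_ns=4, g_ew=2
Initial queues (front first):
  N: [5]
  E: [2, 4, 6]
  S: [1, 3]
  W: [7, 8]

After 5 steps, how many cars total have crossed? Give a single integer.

Step 1 [NS]: N:car5-GO,E:wait,S:car1-GO,W:wait | queues: N=0 E=3 S=1 W=2
Step 2 [NS]: N:empty,E:wait,S:car3-GO,W:wait | queues: N=0 E=3 S=0 W=2
Step 3 [NS]: N:empty,E:wait,S:empty,W:wait | queues: N=0 E=3 S=0 W=2
Step 4 [NS]: N:empty,E:wait,S:empty,W:wait | queues: N=0 E=3 S=0 W=2
Step 5 [EW]: N:wait,E:car2-GO,S:wait,W:car7-GO | queues: N=0 E=2 S=0 W=1
Cars crossed by step 5: 5

Answer: 5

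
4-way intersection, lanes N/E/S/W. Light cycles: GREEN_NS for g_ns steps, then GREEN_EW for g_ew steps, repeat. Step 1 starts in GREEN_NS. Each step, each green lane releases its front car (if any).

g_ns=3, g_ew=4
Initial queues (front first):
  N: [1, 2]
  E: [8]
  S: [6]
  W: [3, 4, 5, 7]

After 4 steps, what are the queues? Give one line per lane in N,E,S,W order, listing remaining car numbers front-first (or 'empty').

Step 1 [NS]: N:car1-GO,E:wait,S:car6-GO,W:wait | queues: N=1 E=1 S=0 W=4
Step 2 [NS]: N:car2-GO,E:wait,S:empty,W:wait | queues: N=0 E=1 S=0 W=4
Step 3 [NS]: N:empty,E:wait,S:empty,W:wait | queues: N=0 E=1 S=0 W=4
Step 4 [EW]: N:wait,E:car8-GO,S:wait,W:car3-GO | queues: N=0 E=0 S=0 W=3

N: empty
E: empty
S: empty
W: 4 5 7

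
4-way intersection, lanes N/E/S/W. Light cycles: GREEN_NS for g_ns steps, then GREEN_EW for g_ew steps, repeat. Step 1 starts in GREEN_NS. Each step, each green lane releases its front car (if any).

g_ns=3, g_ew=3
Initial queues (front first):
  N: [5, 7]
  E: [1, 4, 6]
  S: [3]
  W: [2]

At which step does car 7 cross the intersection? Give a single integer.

Step 1 [NS]: N:car5-GO,E:wait,S:car3-GO,W:wait | queues: N=1 E=3 S=0 W=1
Step 2 [NS]: N:car7-GO,E:wait,S:empty,W:wait | queues: N=0 E=3 S=0 W=1
Step 3 [NS]: N:empty,E:wait,S:empty,W:wait | queues: N=0 E=3 S=0 W=1
Step 4 [EW]: N:wait,E:car1-GO,S:wait,W:car2-GO | queues: N=0 E=2 S=0 W=0
Step 5 [EW]: N:wait,E:car4-GO,S:wait,W:empty | queues: N=0 E=1 S=0 W=0
Step 6 [EW]: N:wait,E:car6-GO,S:wait,W:empty | queues: N=0 E=0 S=0 W=0
Car 7 crosses at step 2

2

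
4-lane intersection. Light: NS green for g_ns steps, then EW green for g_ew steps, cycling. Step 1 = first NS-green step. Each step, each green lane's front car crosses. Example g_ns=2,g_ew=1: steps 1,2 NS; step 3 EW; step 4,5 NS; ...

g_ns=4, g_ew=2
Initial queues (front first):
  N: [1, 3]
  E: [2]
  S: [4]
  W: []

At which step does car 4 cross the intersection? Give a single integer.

Step 1 [NS]: N:car1-GO,E:wait,S:car4-GO,W:wait | queues: N=1 E=1 S=0 W=0
Step 2 [NS]: N:car3-GO,E:wait,S:empty,W:wait | queues: N=0 E=1 S=0 W=0
Step 3 [NS]: N:empty,E:wait,S:empty,W:wait | queues: N=0 E=1 S=0 W=0
Step 4 [NS]: N:empty,E:wait,S:empty,W:wait | queues: N=0 E=1 S=0 W=0
Step 5 [EW]: N:wait,E:car2-GO,S:wait,W:empty | queues: N=0 E=0 S=0 W=0
Car 4 crosses at step 1

1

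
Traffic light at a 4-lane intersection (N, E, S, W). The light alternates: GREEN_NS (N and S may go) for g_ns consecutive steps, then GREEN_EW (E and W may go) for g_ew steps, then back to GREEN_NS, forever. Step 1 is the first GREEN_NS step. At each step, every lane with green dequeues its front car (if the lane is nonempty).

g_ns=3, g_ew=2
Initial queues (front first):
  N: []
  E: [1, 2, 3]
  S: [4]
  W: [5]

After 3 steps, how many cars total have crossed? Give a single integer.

Answer: 1

Derivation:
Step 1 [NS]: N:empty,E:wait,S:car4-GO,W:wait | queues: N=0 E=3 S=0 W=1
Step 2 [NS]: N:empty,E:wait,S:empty,W:wait | queues: N=0 E=3 S=0 W=1
Step 3 [NS]: N:empty,E:wait,S:empty,W:wait | queues: N=0 E=3 S=0 W=1
Cars crossed by step 3: 1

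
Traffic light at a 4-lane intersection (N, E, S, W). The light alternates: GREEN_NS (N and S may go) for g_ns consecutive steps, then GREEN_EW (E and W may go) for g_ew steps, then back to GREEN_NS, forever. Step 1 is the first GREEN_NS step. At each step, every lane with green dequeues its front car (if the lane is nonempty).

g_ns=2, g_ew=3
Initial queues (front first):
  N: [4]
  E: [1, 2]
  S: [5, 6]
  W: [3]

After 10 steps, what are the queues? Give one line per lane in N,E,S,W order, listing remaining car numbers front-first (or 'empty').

Step 1 [NS]: N:car4-GO,E:wait,S:car5-GO,W:wait | queues: N=0 E=2 S=1 W=1
Step 2 [NS]: N:empty,E:wait,S:car6-GO,W:wait | queues: N=0 E=2 S=0 W=1
Step 3 [EW]: N:wait,E:car1-GO,S:wait,W:car3-GO | queues: N=0 E=1 S=0 W=0
Step 4 [EW]: N:wait,E:car2-GO,S:wait,W:empty | queues: N=0 E=0 S=0 W=0

N: empty
E: empty
S: empty
W: empty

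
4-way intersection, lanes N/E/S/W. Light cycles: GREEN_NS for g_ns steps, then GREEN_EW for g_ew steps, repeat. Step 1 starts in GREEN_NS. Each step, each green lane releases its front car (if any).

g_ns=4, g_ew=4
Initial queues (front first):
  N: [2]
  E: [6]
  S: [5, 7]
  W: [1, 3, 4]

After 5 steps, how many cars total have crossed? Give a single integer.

Answer: 5

Derivation:
Step 1 [NS]: N:car2-GO,E:wait,S:car5-GO,W:wait | queues: N=0 E=1 S=1 W=3
Step 2 [NS]: N:empty,E:wait,S:car7-GO,W:wait | queues: N=0 E=1 S=0 W=3
Step 3 [NS]: N:empty,E:wait,S:empty,W:wait | queues: N=0 E=1 S=0 W=3
Step 4 [NS]: N:empty,E:wait,S:empty,W:wait | queues: N=0 E=1 S=0 W=3
Step 5 [EW]: N:wait,E:car6-GO,S:wait,W:car1-GO | queues: N=0 E=0 S=0 W=2
Cars crossed by step 5: 5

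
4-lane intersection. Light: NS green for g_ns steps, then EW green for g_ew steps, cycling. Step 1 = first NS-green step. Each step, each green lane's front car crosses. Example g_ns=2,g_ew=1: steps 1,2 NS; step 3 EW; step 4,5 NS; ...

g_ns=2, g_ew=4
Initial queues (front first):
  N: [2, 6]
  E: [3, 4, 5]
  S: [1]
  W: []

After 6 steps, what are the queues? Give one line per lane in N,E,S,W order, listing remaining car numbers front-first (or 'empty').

Step 1 [NS]: N:car2-GO,E:wait,S:car1-GO,W:wait | queues: N=1 E=3 S=0 W=0
Step 2 [NS]: N:car6-GO,E:wait,S:empty,W:wait | queues: N=0 E=3 S=0 W=0
Step 3 [EW]: N:wait,E:car3-GO,S:wait,W:empty | queues: N=0 E=2 S=0 W=0
Step 4 [EW]: N:wait,E:car4-GO,S:wait,W:empty | queues: N=0 E=1 S=0 W=0
Step 5 [EW]: N:wait,E:car5-GO,S:wait,W:empty | queues: N=0 E=0 S=0 W=0

N: empty
E: empty
S: empty
W: empty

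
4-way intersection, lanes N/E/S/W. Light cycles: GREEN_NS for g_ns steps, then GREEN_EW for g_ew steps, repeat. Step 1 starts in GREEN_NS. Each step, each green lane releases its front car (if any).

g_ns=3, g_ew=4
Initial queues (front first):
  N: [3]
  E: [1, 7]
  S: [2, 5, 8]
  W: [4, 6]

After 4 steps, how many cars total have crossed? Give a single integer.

Answer: 6

Derivation:
Step 1 [NS]: N:car3-GO,E:wait,S:car2-GO,W:wait | queues: N=0 E=2 S=2 W=2
Step 2 [NS]: N:empty,E:wait,S:car5-GO,W:wait | queues: N=0 E=2 S=1 W=2
Step 3 [NS]: N:empty,E:wait,S:car8-GO,W:wait | queues: N=0 E=2 S=0 W=2
Step 4 [EW]: N:wait,E:car1-GO,S:wait,W:car4-GO | queues: N=0 E=1 S=0 W=1
Cars crossed by step 4: 6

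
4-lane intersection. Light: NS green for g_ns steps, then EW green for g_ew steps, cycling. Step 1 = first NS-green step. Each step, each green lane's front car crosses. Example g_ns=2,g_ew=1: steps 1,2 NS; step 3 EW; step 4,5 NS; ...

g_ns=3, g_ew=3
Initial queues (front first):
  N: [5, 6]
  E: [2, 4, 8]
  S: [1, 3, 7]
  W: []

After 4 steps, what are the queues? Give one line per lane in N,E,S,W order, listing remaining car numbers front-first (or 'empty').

Step 1 [NS]: N:car5-GO,E:wait,S:car1-GO,W:wait | queues: N=1 E=3 S=2 W=0
Step 2 [NS]: N:car6-GO,E:wait,S:car3-GO,W:wait | queues: N=0 E=3 S=1 W=0
Step 3 [NS]: N:empty,E:wait,S:car7-GO,W:wait | queues: N=0 E=3 S=0 W=0
Step 4 [EW]: N:wait,E:car2-GO,S:wait,W:empty | queues: N=0 E=2 S=0 W=0

N: empty
E: 4 8
S: empty
W: empty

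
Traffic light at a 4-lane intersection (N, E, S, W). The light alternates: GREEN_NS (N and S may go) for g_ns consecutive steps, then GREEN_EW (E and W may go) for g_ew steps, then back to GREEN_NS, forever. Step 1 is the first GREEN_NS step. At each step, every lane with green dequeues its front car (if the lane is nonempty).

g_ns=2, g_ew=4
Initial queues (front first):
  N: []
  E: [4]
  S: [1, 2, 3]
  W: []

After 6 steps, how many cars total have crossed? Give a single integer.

Step 1 [NS]: N:empty,E:wait,S:car1-GO,W:wait | queues: N=0 E=1 S=2 W=0
Step 2 [NS]: N:empty,E:wait,S:car2-GO,W:wait | queues: N=0 E=1 S=1 W=0
Step 3 [EW]: N:wait,E:car4-GO,S:wait,W:empty | queues: N=0 E=0 S=1 W=0
Step 4 [EW]: N:wait,E:empty,S:wait,W:empty | queues: N=0 E=0 S=1 W=0
Step 5 [EW]: N:wait,E:empty,S:wait,W:empty | queues: N=0 E=0 S=1 W=0
Step 6 [EW]: N:wait,E:empty,S:wait,W:empty | queues: N=0 E=0 S=1 W=0
Cars crossed by step 6: 3

Answer: 3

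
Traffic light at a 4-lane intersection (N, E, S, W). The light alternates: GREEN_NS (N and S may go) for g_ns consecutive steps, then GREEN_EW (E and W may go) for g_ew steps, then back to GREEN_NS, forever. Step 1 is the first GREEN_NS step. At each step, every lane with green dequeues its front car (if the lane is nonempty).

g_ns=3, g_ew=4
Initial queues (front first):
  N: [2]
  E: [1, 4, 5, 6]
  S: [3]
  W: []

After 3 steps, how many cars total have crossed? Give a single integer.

Answer: 2

Derivation:
Step 1 [NS]: N:car2-GO,E:wait,S:car3-GO,W:wait | queues: N=0 E=4 S=0 W=0
Step 2 [NS]: N:empty,E:wait,S:empty,W:wait | queues: N=0 E=4 S=0 W=0
Step 3 [NS]: N:empty,E:wait,S:empty,W:wait | queues: N=0 E=4 S=0 W=0
Cars crossed by step 3: 2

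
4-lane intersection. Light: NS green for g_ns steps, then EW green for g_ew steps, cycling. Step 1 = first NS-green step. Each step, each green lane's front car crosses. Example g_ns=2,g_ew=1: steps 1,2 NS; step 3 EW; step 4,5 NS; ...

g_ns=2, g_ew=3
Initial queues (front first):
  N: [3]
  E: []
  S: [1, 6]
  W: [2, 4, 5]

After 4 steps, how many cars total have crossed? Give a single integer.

Answer: 5

Derivation:
Step 1 [NS]: N:car3-GO,E:wait,S:car1-GO,W:wait | queues: N=0 E=0 S=1 W=3
Step 2 [NS]: N:empty,E:wait,S:car6-GO,W:wait | queues: N=0 E=0 S=0 W=3
Step 3 [EW]: N:wait,E:empty,S:wait,W:car2-GO | queues: N=0 E=0 S=0 W=2
Step 4 [EW]: N:wait,E:empty,S:wait,W:car4-GO | queues: N=0 E=0 S=0 W=1
Cars crossed by step 4: 5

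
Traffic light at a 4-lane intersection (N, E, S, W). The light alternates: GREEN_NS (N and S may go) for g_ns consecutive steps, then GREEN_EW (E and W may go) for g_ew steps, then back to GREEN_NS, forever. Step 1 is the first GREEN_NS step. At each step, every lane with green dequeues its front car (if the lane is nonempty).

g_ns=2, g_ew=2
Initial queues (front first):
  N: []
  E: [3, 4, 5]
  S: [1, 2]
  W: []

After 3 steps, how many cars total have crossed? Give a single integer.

Answer: 3

Derivation:
Step 1 [NS]: N:empty,E:wait,S:car1-GO,W:wait | queues: N=0 E=3 S=1 W=0
Step 2 [NS]: N:empty,E:wait,S:car2-GO,W:wait | queues: N=0 E=3 S=0 W=0
Step 3 [EW]: N:wait,E:car3-GO,S:wait,W:empty | queues: N=0 E=2 S=0 W=0
Cars crossed by step 3: 3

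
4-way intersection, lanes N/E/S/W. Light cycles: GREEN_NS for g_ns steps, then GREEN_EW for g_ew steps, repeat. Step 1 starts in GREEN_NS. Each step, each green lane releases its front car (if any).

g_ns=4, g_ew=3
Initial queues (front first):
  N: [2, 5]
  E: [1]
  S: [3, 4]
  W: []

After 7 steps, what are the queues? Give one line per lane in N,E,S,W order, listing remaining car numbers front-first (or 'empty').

Step 1 [NS]: N:car2-GO,E:wait,S:car3-GO,W:wait | queues: N=1 E=1 S=1 W=0
Step 2 [NS]: N:car5-GO,E:wait,S:car4-GO,W:wait | queues: N=0 E=1 S=0 W=0
Step 3 [NS]: N:empty,E:wait,S:empty,W:wait | queues: N=0 E=1 S=0 W=0
Step 4 [NS]: N:empty,E:wait,S:empty,W:wait | queues: N=0 E=1 S=0 W=0
Step 5 [EW]: N:wait,E:car1-GO,S:wait,W:empty | queues: N=0 E=0 S=0 W=0

N: empty
E: empty
S: empty
W: empty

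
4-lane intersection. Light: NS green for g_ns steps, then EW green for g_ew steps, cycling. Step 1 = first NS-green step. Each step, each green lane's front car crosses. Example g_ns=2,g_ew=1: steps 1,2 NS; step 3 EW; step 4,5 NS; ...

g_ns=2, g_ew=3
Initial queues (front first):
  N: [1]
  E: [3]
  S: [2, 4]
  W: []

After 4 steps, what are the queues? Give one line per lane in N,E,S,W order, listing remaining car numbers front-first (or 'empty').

Step 1 [NS]: N:car1-GO,E:wait,S:car2-GO,W:wait | queues: N=0 E=1 S=1 W=0
Step 2 [NS]: N:empty,E:wait,S:car4-GO,W:wait | queues: N=0 E=1 S=0 W=0
Step 3 [EW]: N:wait,E:car3-GO,S:wait,W:empty | queues: N=0 E=0 S=0 W=0

N: empty
E: empty
S: empty
W: empty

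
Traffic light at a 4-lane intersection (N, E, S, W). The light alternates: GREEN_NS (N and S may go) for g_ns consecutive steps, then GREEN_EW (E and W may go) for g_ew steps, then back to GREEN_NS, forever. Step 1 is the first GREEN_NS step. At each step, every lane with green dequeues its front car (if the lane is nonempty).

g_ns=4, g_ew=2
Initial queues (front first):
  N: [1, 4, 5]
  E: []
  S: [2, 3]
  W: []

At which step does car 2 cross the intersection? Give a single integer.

Step 1 [NS]: N:car1-GO,E:wait,S:car2-GO,W:wait | queues: N=2 E=0 S=1 W=0
Step 2 [NS]: N:car4-GO,E:wait,S:car3-GO,W:wait | queues: N=1 E=0 S=0 W=0
Step 3 [NS]: N:car5-GO,E:wait,S:empty,W:wait | queues: N=0 E=0 S=0 W=0
Car 2 crosses at step 1

1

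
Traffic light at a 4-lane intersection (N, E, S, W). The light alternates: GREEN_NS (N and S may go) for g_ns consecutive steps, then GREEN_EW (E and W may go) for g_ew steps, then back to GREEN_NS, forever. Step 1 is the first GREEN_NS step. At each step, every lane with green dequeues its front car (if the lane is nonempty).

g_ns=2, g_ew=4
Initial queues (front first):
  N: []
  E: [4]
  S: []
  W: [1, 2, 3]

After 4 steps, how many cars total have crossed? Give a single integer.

Step 1 [NS]: N:empty,E:wait,S:empty,W:wait | queues: N=0 E=1 S=0 W=3
Step 2 [NS]: N:empty,E:wait,S:empty,W:wait | queues: N=0 E=1 S=0 W=3
Step 3 [EW]: N:wait,E:car4-GO,S:wait,W:car1-GO | queues: N=0 E=0 S=0 W=2
Step 4 [EW]: N:wait,E:empty,S:wait,W:car2-GO | queues: N=0 E=0 S=0 W=1
Cars crossed by step 4: 3

Answer: 3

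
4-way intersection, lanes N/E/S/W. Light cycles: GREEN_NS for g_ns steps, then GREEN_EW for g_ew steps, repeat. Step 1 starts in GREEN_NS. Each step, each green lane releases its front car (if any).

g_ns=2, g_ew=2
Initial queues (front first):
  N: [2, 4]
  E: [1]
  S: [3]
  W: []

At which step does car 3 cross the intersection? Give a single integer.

Step 1 [NS]: N:car2-GO,E:wait,S:car3-GO,W:wait | queues: N=1 E=1 S=0 W=0
Step 2 [NS]: N:car4-GO,E:wait,S:empty,W:wait | queues: N=0 E=1 S=0 W=0
Step 3 [EW]: N:wait,E:car1-GO,S:wait,W:empty | queues: N=0 E=0 S=0 W=0
Car 3 crosses at step 1

1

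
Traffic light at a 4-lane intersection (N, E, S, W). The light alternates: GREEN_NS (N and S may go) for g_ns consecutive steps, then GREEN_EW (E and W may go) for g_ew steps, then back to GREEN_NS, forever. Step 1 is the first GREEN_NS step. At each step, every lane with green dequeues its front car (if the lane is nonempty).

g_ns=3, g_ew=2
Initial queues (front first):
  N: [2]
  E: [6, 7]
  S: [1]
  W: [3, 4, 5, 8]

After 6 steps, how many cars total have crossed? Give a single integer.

Step 1 [NS]: N:car2-GO,E:wait,S:car1-GO,W:wait | queues: N=0 E=2 S=0 W=4
Step 2 [NS]: N:empty,E:wait,S:empty,W:wait | queues: N=0 E=2 S=0 W=4
Step 3 [NS]: N:empty,E:wait,S:empty,W:wait | queues: N=0 E=2 S=0 W=4
Step 4 [EW]: N:wait,E:car6-GO,S:wait,W:car3-GO | queues: N=0 E=1 S=0 W=3
Step 5 [EW]: N:wait,E:car7-GO,S:wait,W:car4-GO | queues: N=0 E=0 S=0 W=2
Step 6 [NS]: N:empty,E:wait,S:empty,W:wait | queues: N=0 E=0 S=0 W=2
Cars crossed by step 6: 6

Answer: 6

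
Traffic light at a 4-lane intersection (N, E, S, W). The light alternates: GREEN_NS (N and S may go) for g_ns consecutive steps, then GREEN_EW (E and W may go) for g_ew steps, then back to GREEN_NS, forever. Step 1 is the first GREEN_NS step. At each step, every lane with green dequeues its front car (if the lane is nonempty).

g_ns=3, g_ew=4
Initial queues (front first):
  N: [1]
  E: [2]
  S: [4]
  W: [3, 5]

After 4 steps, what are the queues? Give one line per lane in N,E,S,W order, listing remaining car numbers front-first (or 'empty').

Step 1 [NS]: N:car1-GO,E:wait,S:car4-GO,W:wait | queues: N=0 E=1 S=0 W=2
Step 2 [NS]: N:empty,E:wait,S:empty,W:wait | queues: N=0 E=1 S=0 W=2
Step 3 [NS]: N:empty,E:wait,S:empty,W:wait | queues: N=0 E=1 S=0 W=2
Step 4 [EW]: N:wait,E:car2-GO,S:wait,W:car3-GO | queues: N=0 E=0 S=0 W=1

N: empty
E: empty
S: empty
W: 5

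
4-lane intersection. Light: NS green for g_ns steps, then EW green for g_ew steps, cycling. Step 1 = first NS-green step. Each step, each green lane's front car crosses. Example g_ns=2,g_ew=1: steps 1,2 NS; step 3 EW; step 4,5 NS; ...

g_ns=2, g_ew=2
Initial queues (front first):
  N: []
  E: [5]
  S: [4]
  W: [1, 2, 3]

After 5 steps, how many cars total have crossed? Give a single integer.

Step 1 [NS]: N:empty,E:wait,S:car4-GO,W:wait | queues: N=0 E=1 S=0 W=3
Step 2 [NS]: N:empty,E:wait,S:empty,W:wait | queues: N=0 E=1 S=0 W=3
Step 3 [EW]: N:wait,E:car5-GO,S:wait,W:car1-GO | queues: N=0 E=0 S=0 W=2
Step 4 [EW]: N:wait,E:empty,S:wait,W:car2-GO | queues: N=0 E=0 S=0 W=1
Step 5 [NS]: N:empty,E:wait,S:empty,W:wait | queues: N=0 E=0 S=0 W=1
Cars crossed by step 5: 4

Answer: 4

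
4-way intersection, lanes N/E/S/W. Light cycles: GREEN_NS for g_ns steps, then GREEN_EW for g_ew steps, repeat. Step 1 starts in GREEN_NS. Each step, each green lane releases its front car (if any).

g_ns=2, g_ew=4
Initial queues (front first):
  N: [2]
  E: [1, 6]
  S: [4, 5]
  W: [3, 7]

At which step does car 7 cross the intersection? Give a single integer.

Step 1 [NS]: N:car2-GO,E:wait,S:car4-GO,W:wait | queues: N=0 E=2 S=1 W=2
Step 2 [NS]: N:empty,E:wait,S:car5-GO,W:wait | queues: N=0 E=2 S=0 W=2
Step 3 [EW]: N:wait,E:car1-GO,S:wait,W:car3-GO | queues: N=0 E=1 S=0 W=1
Step 4 [EW]: N:wait,E:car6-GO,S:wait,W:car7-GO | queues: N=0 E=0 S=0 W=0
Car 7 crosses at step 4

4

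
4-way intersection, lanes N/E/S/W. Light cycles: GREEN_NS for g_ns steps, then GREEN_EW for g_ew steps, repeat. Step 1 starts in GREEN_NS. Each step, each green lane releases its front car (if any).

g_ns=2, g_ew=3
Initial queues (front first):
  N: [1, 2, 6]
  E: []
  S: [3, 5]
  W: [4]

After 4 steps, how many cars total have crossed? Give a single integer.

Answer: 5

Derivation:
Step 1 [NS]: N:car1-GO,E:wait,S:car3-GO,W:wait | queues: N=2 E=0 S=1 W=1
Step 2 [NS]: N:car2-GO,E:wait,S:car5-GO,W:wait | queues: N=1 E=0 S=0 W=1
Step 3 [EW]: N:wait,E:empty,S:wait,W:car4-GO | queues: N=1 E=0 S=0 W=0
Step 4 [EW]: N:wait,E:empty,S:wait,W:empty | queues: N=1 E=0 S=0 W=0
Cars crossed by step 4: 5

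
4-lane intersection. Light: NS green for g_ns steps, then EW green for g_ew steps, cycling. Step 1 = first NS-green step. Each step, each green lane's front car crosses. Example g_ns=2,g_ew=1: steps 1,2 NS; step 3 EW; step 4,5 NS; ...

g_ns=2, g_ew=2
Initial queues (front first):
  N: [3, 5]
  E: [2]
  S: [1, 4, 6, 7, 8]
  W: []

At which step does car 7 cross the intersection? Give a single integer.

Step 1 [NS]: N:car3-GO,E:wait,S:car1-GO,W:wait | queues: N=1 E=1 S=4 W=0
Step 2 [NS]: N:car5-GO,E:wait,S:car4-GO,W:wait | queues: N=0 E=1 S=3 W=0
Step 3 [EW]: N:wait,E:car2-GO,S:wait,W:empty | queues: N=0 E=0 S=3 W=0
Step 4 [EW]: N:wait,E:empty,S:wait,W:empty | queues: N=0 E=0 S=3 W=0
Step 5 [NS]: N:empty,E:wait,S:car6-GO,W:wait | queues: N=0 E=0 S=2 W=0
Step 6 [NS]: N:empty,E:wait,S:car7-GO,W:wait | queues: N=0 E=0 S=1 W=0
Step 7 [EW]: N:wait,E:empty,S:wait,W:empty | queues: N=0 E=0 S=1 W=0
Step 8 [EW]: N:wait,E:empty,S:wait,W:empty | queues: N=0 E=0 S=1 W=0
Step 9 [NS]: N:empty,E:wait,S:car8-GO,W:wait | queues: N=0 E=0 S=0 W=0
Car 7 crosses at step 6

6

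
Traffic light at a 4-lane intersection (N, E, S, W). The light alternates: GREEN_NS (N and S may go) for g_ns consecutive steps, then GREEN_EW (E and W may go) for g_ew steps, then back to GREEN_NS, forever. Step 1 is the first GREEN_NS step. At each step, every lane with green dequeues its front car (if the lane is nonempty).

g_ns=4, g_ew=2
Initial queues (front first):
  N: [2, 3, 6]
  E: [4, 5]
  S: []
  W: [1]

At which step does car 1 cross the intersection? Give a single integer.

Step 1 [NS]: N:car2-GO,E:wait,S:empty,W:wait | queues: N=2 E=2 S=0 W=1
Step 2 [NS]: N:car3-GO,E:wait,S:empty,W:wait | queues: N=1 E=2 S=0 W=1
Step 3 [NS]: N:car6-GO,E:wait,S:empty,W:wait | queues: N=0 E=2 S=0 W=1
Step 4 [NS]: N:empty,E:wait,S:empty,W:wait | queues: N=0 E=2 S=0 W=1
Step 5 [EW]: N:wait,E:car4-GO,S:wait,W:car1-GO | queues: N=0 E=1 S=0 W=0
Step 6 [EW]: N:wait,E:car5-GO,S:wait,W:empty | queues: N=0 E=0 S=0 W=0
Car 1 crosses at step 5

5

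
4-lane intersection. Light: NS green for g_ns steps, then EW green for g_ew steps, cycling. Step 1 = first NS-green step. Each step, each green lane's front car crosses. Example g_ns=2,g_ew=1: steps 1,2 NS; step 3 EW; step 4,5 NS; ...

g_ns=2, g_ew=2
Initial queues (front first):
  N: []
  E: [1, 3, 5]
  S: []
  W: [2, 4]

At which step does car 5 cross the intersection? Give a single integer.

Step 1 [NS]: N:empty,E:wait,S:empty,W:wait | queues: N=0 E=3 S=0 W=2
Step 2 [NS]: N:empty,E:wait,S:empty,W:wait | queues: N=0 E=3 S=0 W=2
Step 3 [EW]: N:wait,E:car1-GO,S:wait,W:car2-GO | queues: N=0 E=2 S=0 W=1
Step 4 [EW]: N:wait,E:car3-GO,S:wait,W:car4-GO | queues: N=0 E=1 S=0 W=0
Step 5 [NS]: N:empty,E:wait,S:empty,W:wait | queues: N=0 E=1 S=0 W=0
Step 6 [NS]: N:empty,E:wait,S:empty,W:wait | queues: N=0 E=1 S=0 W=0
Step 7 [EW]: N:wait,E:car5-GO,S:wait,W:empty | queues: N=0 E=0 S=0 W=0
Car 5 crosses at step 7

7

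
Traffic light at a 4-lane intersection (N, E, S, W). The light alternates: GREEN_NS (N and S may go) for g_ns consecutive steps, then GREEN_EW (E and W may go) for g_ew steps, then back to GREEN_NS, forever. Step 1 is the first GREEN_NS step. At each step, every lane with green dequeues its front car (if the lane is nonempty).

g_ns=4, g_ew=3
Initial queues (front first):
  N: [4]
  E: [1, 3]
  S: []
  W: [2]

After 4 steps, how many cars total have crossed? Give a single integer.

Step 1 [NS]: N:car4-GO,E:wait,S:empty,W:wait | queues: N=0 E=2 S=0 W=1
Step 2 [NS]: N:empty,E:wait,S:empty,W:wait | queues: N=0 E=2 S=0 W=1
Step 3 [NS]: N:empty,E:wait,S:empty,W:wait | queues: N=0 E=2 S=0 W=1
Step 4 [NS]: N:empty,E:wait,S:empty,W:wait | queues: N=0 E=2 S=0 W=1
Cars crossed by step 4: 1

Answer: 1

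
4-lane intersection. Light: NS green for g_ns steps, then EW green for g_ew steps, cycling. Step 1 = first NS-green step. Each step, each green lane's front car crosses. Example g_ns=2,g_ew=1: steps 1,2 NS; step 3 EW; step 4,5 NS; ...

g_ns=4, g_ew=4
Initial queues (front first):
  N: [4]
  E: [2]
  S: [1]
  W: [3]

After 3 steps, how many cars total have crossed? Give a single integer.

Answer: 2

Derivation:
Step 1 [NS]: N:car4-GO,E:wait,S:car1-GO,W:wait | queues: N=0 E=1 S=0 W=1
Step 2 [NS]: N:empty,E:wait,S:empty,W:wait | queues: N=0 E=1 S=0 W=1
Step 3 [NS]: N:empty,E:wait,S:empty,W:wait | queues: N=0 E=1 S=0 W=1
Cars crossed by step 3: 2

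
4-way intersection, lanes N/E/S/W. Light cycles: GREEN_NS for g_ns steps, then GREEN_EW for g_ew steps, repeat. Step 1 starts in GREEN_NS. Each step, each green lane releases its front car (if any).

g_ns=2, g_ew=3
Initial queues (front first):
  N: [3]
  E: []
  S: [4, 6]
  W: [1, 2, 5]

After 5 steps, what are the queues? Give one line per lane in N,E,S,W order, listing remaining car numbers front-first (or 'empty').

Step 1 [NS]: N:car3-GO,E:wait,S:car4-GO,W:wait | queues: N=0 E=0 S=1 W=3
Step 2 [NS]: N:empty,E:wait,S:car6-GO,W:wait | queues: N=0 E=0 S=0 W=3
Step 3 [EW]: N:wait,E:empty,S:wait,W:car1-GO | queues: N=0 E=0 S=0 W=2
Step 4 [EW]: N:wait,E:empty,S:wait,W:car2-GO | queues: N=0 E=0 S=0 W=1
Step 5 [EW]: N:wait,E:empty,S:wait,W:car5-GO | queues: N=0 E=0 S=0 W=0

N: empty
E: empty
S: empty
W: empty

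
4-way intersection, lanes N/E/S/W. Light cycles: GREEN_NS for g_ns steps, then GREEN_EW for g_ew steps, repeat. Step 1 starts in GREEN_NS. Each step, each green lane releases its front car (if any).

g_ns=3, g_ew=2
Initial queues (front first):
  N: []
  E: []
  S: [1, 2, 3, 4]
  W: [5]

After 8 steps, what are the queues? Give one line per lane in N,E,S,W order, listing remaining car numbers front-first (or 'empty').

Step 1 [NS]: N:empty,E:wait,S:car1-GO,W:wait | queues: N=0 E=0 S=3 W=1
Step 2 [NS]: N:empty,E:wait,S:car2-GO,W:wait | queues: N=0 E=0 S=2 W=1
Step 3 [NS]: N:empty,E:wait,S:car3-GO,W:wait | queues: N=0 E=0 S=1 W=1
Step 4 [EW]: N:wait,E:empty,S:wait,W:car5-GO | queues: N=0 E=0 S=1 W=0
Step 5 [EW]: N:wait,E:empty,S:wait,W:empty | queues: N=0 E=0 S=1 W=0
Step 6 [NS]: N:empty,E:wait,S:car4-GO,W:wait | queues: N=0 E=0 S=0 W=0

N: empty
E: empty
S: empty
W: empty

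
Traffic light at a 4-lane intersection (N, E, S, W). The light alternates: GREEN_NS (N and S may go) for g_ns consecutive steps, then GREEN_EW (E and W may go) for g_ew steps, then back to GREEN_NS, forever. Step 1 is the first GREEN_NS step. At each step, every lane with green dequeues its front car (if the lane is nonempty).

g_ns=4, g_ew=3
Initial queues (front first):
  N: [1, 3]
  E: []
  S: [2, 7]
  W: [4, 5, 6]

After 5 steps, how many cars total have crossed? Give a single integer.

Step 1 [NS]: N:car1-GO,E:wait,S:car2-GO,W:wait | queues: N=1 E=0 S=1 W=3
Step 2 [NS]: N:car3-GO,E:wait,S:car7-GO,W:wait | queues: N=0 E=0 S=0 W=3
Step 3 [NS]: N:empty,E:wait,S:empty,W:wait | queues: N=0 E=0 S=0 W=3
Step 4 [NS]: N:empty,E:wait,S:empty,W:wait | queues: N=0 E=0 S=0 W=3
Step 5 [EW]: N:wait,E:empty,S:wait,W:car4-GO | queues: N=0 E=0 S=0 W=2
Cars crossed by step 5: 5

Answer: 5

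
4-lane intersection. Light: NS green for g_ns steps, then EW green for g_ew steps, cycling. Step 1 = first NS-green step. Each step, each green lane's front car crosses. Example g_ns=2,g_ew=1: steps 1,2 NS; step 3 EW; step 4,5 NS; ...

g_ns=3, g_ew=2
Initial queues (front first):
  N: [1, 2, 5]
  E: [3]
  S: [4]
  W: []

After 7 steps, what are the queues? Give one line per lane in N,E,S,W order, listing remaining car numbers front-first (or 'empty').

Step 1 [NS]: N:car1-GO,E:wait,S:car4-GO,W:wait | queues: N=2 E=1 S=0 W=0
Step 2 [NS]: N:car2-GO,E:wait,S:empty,W:wait | queues: N=1 E=1 S=0 W=0
Step 3 [NS]: N:car5-GO,E:wait,S:empty,W:wait | queues: N=0 E=1 S=0 W=0
Step 4 [EW]: N:wait,E:car3-GO,S:wait,W:empty | queues: N=0 E=0 S=0 W=0

N: empty
E: empty
S: empty
W: empty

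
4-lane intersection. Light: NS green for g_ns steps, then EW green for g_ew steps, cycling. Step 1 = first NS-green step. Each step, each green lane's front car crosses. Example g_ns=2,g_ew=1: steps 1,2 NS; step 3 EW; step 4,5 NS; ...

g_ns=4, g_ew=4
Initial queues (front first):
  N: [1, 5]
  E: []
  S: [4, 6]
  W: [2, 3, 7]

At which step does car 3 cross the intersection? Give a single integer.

Step 1 [NS]: N:car1-GO,E:wait,S:car4-GO,W:wait | queues: N=1 E=0 S=1 W=3
Step 2 [NS]: N:car5-GO,E:wait,S:car6-GO,W:wait | queues: N=0 E=0 S=0 W=3
Step 3 [NS]: N:empty,E:wait,S:empty,W:wait | queues: N=0 E=0 S=0 W=3
Step 4 [NS]: N:empty,E:wait,S:empty,W:wait | queues: N=0 E=0 S=0 W=3
Step 5 [EW]: N:wait,E:empty,S:wait,W:car2-GO | queues: N=0 E=0 S=0 W=2
Step 6 [EW]: N:wait,E:empty,S:wait,W:car3-GO | queues: N=0 E=0 S=0 W=1
Step 7 [EW]: N:wait,E:empty,S:wait,W:car7-GO | queues: N=0 E=0 S=0 W=0
Car 3 crosses at step 6

6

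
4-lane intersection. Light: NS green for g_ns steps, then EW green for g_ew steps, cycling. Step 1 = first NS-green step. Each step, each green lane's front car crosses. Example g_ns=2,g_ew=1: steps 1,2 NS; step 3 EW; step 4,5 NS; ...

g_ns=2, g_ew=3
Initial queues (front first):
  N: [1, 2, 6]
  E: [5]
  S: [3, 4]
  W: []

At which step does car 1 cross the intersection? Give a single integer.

Step 1 [NS]: N:car1-GO,E:wait,S:car3-GO,W:wait | queues: N=2 E=1 S=1 W=0
Step 2 [NS]: N:car2-GO,E:wait,S:car4-GO,W:wait | queues: N=1 E=1 S=0 W=0
Step 3 [EW]: N:wait,E:car5-GO,S:wait,W:empty | queues: N=1 E=0 S=0 W=0
Step 4 [EW]: N:wait,E:empty,S:wait,W:empty | queues: N=1 E=0 S=0 W=0
Step 5 [EW]: N:wait,E:empty,S:wait,W:empty | queues: N=1 E=0 S=0 W=0
Step 6 [NS]: N:car6-GO,E:wait,S:empty,W:wait | queues: N=0 E=0 S=0 W=0
Car 1 crosses at step 1

1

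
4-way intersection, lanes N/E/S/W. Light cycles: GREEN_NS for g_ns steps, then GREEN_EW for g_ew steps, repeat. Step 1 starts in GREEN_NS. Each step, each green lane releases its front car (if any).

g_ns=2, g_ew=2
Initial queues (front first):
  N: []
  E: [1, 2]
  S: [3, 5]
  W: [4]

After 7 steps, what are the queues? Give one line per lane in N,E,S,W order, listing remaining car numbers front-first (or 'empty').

Step 1 [NS]: N:empty,E:wait,S:car3-GO,W:wait | queues: N=0 E=2 S=1 W=1
Step 2 [NS]: N:empty,E:wait,S:car5-GO,W:wait | queues: N=0 E=2 S=0 W=1
Step 3 [EW]: N:wait,E:car1-GO,S:wait,W:car4-GO | queues: N=0 E=1 S=0 W=0
Step 4 [EW]: N:wait,E:car2-GO,S:wait,W:empty | queues: N=0 E=0 S=0 W=0

N: empty
E: empty
S: empty
W: empty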